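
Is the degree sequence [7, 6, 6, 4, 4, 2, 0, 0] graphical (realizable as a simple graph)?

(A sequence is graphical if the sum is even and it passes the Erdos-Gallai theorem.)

Sum of degrees = 29. Sum is odd, so the sequence is NOT graphical.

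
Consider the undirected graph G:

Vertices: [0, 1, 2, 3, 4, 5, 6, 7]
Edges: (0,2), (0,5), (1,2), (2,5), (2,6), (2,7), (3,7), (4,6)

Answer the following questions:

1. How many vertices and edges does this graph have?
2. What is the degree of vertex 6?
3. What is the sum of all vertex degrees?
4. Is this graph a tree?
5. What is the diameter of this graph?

Count: 8 vertices, 8 edges.
Vertex 6 has neighbors [2, 4], degree = 2.
Handshaking lemma: 2 * 8 = 16.
A tree on 8 vertices has 7 edges. This graph has 8 edges (1 extra). Not a tree.
Diameter (longest shortest path) = 4.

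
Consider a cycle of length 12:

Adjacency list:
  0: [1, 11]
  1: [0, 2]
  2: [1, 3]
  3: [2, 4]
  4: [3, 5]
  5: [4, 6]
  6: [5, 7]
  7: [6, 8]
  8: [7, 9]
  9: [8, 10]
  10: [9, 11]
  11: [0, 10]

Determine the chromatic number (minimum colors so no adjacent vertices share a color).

This is an even cycle (C_12). Even cycles are bipartite.
Chromatic number = 2.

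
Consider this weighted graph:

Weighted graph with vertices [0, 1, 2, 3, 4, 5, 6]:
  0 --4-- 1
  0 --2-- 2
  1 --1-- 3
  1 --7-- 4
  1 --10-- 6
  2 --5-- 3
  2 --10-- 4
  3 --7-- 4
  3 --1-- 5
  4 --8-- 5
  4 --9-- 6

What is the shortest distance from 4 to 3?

Using Dijkstra's algorithm from vertex 4:
Shortest path: 4 -> 3
Total weight: 7 = 7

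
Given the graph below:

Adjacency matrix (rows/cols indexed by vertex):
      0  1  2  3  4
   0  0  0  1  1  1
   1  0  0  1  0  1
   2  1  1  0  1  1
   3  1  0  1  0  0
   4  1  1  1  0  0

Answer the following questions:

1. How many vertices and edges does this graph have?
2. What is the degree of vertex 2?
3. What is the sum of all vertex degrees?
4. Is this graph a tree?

Count: 5 vertices, 7 edges.
Vertex 2 has neighbors [0, 1, 3, 4], degree = 4.
Handshaking lemma: 2 * 7 = 14.
A tree on 5 vertices has 4 edges. This graph has 7 edges (3 extra). Not a tree.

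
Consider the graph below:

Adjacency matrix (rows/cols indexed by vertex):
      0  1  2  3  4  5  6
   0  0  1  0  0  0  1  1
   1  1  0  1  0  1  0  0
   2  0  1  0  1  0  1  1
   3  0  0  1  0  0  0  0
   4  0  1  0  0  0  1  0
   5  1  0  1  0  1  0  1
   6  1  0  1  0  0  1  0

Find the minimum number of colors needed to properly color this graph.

The graph has a maximum clique of size 3 (lower bound on chromatic number).
A valid 3-coloring: {0: 0, 1: 1, 2: 0, 3: 1, 4: 0, 5: 1, 6: 2}.
Chromatic number = 3.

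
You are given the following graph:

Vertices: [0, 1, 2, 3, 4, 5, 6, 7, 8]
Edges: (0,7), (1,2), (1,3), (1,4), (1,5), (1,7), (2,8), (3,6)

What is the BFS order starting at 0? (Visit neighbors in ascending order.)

BFS from vertex 0 (neighbors processed in ascending order):
Visit order: 0, 7, 1, 2, 3, 4, 5, 8, 6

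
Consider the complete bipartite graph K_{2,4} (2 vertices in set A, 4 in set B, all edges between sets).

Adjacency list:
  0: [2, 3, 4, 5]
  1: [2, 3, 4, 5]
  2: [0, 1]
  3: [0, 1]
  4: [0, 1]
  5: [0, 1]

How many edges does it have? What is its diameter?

K_{2,4} has 2 * 4 = 8 edges.
Any vertex reaches any opposite-side vertex in 1 step; same-side vertices reach in 2 steps via any opposite-side vertex.
Diameter = 2.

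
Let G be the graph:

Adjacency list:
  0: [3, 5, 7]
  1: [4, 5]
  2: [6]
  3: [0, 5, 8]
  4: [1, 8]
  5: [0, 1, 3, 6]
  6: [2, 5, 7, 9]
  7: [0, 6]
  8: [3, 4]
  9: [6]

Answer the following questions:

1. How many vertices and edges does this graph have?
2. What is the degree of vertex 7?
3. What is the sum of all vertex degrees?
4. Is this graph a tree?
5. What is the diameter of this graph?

Count: 10 vertices, 12 edges.
Vertex 7 has neighbors [0, 6], degree = 2.
Handshaking lemma: 2 * 12 = 24.
A tree on 10 vertices has 9 edges. This graph has 12 edges (3 extra). Not a tree.
Diameter (longest shortest path) = 4.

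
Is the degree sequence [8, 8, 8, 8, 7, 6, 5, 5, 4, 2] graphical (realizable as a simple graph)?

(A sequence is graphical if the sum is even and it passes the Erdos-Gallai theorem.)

Sum of degrees = 61. Sum is odd, so the sequence is NOT graphical.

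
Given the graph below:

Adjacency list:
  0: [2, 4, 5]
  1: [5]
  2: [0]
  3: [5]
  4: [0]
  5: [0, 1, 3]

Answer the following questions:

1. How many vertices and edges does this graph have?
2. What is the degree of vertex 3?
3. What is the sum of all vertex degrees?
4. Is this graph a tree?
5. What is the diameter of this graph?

Count: 6 vertices, 5 edges.
Vertex 3 has neighbors [5], degree = 1.
Handshaking lemma: 2 * 5 = 10.
A graph is a tree iff it is connected and has exactly n-1 edges. This graph is connected (all 6 vertices in one component) and has 6-1 = 5 edges. It is a tree.
Diameter (longest shortest path) = 3.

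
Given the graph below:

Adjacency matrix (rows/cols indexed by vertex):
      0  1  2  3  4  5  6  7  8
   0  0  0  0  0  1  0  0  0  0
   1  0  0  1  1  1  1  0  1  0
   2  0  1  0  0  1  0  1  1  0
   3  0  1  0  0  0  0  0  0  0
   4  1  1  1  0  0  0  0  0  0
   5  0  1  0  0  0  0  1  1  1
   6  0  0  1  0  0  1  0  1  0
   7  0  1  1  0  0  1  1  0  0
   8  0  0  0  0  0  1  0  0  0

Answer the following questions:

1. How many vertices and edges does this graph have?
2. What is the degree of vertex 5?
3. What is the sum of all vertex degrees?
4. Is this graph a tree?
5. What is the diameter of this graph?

Count: 9 vertices, 13 edges.
Vertex 5 has neighbors [1, 6, 7, 8], degree = 4.
Handshaking lemma: 2 * 13 = 26.
A tree on 9 vertices has 8 edges. This graph has 13 edges (5 extra). Not a tree.
Diameter (longest shortest path) = 4.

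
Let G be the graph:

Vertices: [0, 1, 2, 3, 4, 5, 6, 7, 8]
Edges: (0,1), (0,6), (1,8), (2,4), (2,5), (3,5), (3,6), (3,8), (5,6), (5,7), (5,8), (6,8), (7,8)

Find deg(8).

Vertex 8 has neighbors [1, 3, 5, 6, 7], so deg(8) = 5.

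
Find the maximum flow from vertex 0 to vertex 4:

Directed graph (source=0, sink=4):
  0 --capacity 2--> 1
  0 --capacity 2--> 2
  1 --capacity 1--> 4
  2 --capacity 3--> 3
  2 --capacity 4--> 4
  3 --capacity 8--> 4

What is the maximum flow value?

Computing max flow:
  Flow on (0->1): 1/2
  Flow on (0->2): 2/2
  Flow on (1->4): 1/1
  Flow on (2->4): 2/4
Maximum flow = 3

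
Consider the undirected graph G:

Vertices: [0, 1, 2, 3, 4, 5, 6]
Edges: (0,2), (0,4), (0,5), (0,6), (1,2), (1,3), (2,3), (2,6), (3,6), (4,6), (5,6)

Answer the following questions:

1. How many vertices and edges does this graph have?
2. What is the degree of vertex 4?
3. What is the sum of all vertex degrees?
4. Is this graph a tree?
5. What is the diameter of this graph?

Count: 7 vertices, 11 edges.
Vertex 4 has neighbors [0, 6], degree = 2.
Handshaking lemma: 2 * 11 = 22.
A tree on 7 vertices has 6 edges. This graph has 11 edges (5 extra). Not a tree.
Diameter (longest shortest path) = 3.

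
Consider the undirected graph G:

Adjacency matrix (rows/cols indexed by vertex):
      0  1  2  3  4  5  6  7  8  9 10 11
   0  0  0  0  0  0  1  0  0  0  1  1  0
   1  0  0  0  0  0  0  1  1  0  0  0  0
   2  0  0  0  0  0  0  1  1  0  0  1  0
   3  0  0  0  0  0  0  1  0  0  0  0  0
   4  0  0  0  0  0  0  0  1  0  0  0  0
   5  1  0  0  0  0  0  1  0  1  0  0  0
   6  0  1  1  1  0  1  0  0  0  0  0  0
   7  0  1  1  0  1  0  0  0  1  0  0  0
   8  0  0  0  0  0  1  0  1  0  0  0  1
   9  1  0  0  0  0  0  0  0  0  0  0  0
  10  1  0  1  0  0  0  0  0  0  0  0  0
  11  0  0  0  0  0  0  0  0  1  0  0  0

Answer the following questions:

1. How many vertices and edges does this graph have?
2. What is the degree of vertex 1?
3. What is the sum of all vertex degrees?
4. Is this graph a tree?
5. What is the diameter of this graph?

Count: 12 vertices, 14 edges.
Vertex 1 has neighbors [6, 7], degree = 2.
Handshaking lemma: 2 * 14 = 28.
A tree on 12 vertices has 11 edges. This graph has 14 edges (3 extra). Not a tree.
Diameter (longest shortest path) = 5.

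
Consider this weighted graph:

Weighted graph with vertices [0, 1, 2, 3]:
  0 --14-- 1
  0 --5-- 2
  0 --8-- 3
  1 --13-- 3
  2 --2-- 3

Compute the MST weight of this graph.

Applying Kruskal's algorithm (sort edges by weight, add if no cycle):
  Add (2,3) w=2
  Add (0,2) w=5
  Skip (0,3) w=8 (creates cycle)
  Add (1,3) w=13
  Skip (0,1) w=14 (creates cycle)
MST weight = 20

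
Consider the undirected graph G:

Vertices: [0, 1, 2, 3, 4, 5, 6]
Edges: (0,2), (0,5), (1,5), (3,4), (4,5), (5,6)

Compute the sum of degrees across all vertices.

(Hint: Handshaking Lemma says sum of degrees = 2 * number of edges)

Count edges: 6 edges.
By Handshaking Lemma: sum of degrees = 2 * 6 = 12.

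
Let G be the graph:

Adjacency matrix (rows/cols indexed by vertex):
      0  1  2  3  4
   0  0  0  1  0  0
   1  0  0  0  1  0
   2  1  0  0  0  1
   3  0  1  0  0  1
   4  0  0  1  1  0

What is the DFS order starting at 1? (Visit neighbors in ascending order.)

DFS from vertex 1 (neighbors processed in ascending order):
Visit order: 1, 3, 4, 2, 0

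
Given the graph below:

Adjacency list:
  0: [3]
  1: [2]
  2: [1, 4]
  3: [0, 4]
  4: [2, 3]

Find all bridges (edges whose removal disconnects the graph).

A bridge is an edge whose removal increases the number of connected components.
Bridges found: (0,3), (1,2), (2,4), (3,4)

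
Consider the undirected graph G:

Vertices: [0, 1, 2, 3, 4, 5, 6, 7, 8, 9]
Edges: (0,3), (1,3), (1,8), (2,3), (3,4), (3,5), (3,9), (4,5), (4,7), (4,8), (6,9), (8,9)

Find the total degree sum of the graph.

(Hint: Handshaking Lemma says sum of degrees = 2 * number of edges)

Count edges: 12 edges.
By Handshaking Lemma: sum of degrees = 2 * 12 = 24.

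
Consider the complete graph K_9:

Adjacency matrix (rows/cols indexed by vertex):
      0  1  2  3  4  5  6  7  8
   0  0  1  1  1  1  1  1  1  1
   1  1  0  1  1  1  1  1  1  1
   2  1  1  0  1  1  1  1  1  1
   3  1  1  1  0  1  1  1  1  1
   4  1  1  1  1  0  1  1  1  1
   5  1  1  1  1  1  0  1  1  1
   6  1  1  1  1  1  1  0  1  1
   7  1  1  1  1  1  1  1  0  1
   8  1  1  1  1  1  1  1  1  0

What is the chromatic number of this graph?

In K_9, every vertex is adjacent to every other vertex.
Each vertex needs a unique color.
Chromatic number = 9.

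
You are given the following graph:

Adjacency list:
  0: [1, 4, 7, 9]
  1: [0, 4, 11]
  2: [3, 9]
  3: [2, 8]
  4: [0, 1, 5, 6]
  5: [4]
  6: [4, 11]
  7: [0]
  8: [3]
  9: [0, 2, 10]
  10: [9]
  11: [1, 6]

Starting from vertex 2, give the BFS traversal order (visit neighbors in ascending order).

BFS from vertex 2 (neighbors processed in ascending order):
Visit order: 2, 3, 9, 8, 0, 10, 1, 4, 7, 11, 5, 6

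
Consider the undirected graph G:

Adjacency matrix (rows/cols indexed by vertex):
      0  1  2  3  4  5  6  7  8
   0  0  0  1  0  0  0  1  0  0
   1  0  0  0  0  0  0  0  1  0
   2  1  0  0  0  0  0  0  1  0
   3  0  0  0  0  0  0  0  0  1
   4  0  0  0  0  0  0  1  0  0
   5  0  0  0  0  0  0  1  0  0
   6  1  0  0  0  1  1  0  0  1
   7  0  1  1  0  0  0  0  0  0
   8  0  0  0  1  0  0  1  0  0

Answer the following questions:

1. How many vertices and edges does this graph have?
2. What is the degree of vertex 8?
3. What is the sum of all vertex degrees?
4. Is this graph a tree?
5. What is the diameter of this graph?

Count: 9 vertices, 8 edges.
Vertex 8 has neighbors [3, 6], degree = 2.
Handshaking lemma: 2 * 8 = 16.
A graph is a tree iff it is connected and has exactly n-1 edges. This graph is connected (all 9 vertices in one component) and has 9-1 = 8 edges. It is a tree.
Diameter (longest shortest path) = 6.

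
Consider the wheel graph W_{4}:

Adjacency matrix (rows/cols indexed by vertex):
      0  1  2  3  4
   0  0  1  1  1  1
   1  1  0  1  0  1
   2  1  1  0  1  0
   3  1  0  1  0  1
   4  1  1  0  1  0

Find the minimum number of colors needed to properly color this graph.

W_{4} = C_{4} plus a hub adjacent to every cycle vertex.
The outer cycle needs 2 colors (even cycle); the hub is adjacent to all of them so needs a fresh color.
Chromatic number = 2 + 1 = 3.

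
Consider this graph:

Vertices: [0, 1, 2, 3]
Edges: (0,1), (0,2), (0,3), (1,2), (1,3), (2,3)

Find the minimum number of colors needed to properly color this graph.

The graph has a maximum clique of size 4 (lower bound on chromatic number).
A valid 4-coloring: {0: 0, 1: 1, 2: 2, 3: 3}.
Chromatic number = 4.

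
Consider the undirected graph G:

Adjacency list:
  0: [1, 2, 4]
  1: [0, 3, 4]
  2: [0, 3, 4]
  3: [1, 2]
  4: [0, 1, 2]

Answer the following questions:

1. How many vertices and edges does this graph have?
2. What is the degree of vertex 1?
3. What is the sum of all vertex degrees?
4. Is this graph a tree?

Count: 5 vertices, 7 edges.
Vertex 1 has neighbors [0, 3, 4], degree = 3.
Handshaking lemma: 2 * 7 = 14.
A tree on 5 vertices has 4 edges. This graph has 7 edges (3 extra). Not a tree.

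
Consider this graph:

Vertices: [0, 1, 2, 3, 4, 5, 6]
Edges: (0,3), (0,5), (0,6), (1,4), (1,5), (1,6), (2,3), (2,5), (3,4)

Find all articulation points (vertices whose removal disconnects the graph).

No articulation points. The graph is biconnected.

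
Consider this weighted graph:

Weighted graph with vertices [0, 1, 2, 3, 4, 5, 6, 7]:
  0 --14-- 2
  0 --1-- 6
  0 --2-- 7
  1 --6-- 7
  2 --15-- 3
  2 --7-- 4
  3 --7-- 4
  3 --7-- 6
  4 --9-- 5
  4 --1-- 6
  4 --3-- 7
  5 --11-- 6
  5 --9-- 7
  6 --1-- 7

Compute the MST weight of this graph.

Applying Kruskal's algorithm (sort edges by weight, add if no cycle):
  Add (0,6) w=1
  Add (4,6) w=1
  Add (6,7) w=1
  Skip (0,7) w=2 (creates cycle)
  Skip (4,7) w=3 (creates cycle)
  Add (1,7) w=6
  Add (2,4) w=7
  Add (3,4) w=7
  Skip (3,6) w=7 (creates cycle)
  Add (4,5) w=9
  Skip (5,7) w=9 (creates cycle)
  Skip (5,6) w=11 (creates cycle)
  Skip (0,2) w=14 (creates cycle)
  Skip (2,3) w=15 (creates cycle)
MST weight = 32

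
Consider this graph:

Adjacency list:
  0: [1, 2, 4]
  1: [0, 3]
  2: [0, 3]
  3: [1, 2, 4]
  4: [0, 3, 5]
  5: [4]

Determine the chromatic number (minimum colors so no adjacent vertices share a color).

The graph has a maximum clique of size 2 (lower bound on chromatic number).
A valid 2-coloring: {0: 0, 1: 1, 2: 1, 3: 0, 4: 1, 5: 0}.
Chromatic number = 2.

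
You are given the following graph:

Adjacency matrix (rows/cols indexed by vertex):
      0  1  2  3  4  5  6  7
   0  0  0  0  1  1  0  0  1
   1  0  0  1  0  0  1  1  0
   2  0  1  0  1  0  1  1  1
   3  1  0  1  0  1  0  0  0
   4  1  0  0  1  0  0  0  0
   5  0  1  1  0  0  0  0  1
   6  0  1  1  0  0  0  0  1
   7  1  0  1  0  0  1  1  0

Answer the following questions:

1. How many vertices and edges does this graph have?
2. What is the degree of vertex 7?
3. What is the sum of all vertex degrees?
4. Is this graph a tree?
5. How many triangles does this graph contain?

Count: 8 vertices, 13 edges.
Vertex 7 has neighbors [0, 2, 5, 6], degree = 4.
Handshaking lemma: 2 * 13 = 26.
A tree on 8 vertices has 7 edges. This graph has 13 edges (6 extra). Not a tree.
Number of triangles = 5.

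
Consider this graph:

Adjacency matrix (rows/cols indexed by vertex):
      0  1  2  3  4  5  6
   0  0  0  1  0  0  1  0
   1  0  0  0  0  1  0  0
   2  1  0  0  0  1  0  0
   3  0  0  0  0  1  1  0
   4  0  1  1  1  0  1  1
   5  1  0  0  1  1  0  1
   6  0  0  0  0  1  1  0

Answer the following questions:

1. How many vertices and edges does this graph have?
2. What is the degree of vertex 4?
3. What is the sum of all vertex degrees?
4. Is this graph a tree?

Count: 7 vertices, 9 edges.
Vertex 4 has neighbors [1, 2, 3, 5, 6], degree = 5.
Handshaking lemma: 2 * 9 = 18.
A tree on 7 vertices has 6 edges. This graph has 9 edges (3 extra). Not a tree.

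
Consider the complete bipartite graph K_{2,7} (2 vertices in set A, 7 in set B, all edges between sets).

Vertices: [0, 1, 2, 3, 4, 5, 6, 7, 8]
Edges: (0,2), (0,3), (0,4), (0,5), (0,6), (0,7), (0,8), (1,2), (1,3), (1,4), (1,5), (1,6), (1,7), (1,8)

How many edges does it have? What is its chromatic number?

K_{2,7} has 2 * 7 = 14 edges.
Bipartite graphs have chromatic number 2 (color each partition differently).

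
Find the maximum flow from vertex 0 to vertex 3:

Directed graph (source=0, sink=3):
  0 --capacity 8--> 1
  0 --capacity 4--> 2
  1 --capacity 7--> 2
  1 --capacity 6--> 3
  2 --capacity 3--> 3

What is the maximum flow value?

Computing max flow:
  Flow on (0->1): 8/8
  Flow on (0->2): 1/4
  Flow on (1->2): 2/7
  Flow on (1->3): 6/6
  Flow on (2->3): 3/3
Maximum flow = 9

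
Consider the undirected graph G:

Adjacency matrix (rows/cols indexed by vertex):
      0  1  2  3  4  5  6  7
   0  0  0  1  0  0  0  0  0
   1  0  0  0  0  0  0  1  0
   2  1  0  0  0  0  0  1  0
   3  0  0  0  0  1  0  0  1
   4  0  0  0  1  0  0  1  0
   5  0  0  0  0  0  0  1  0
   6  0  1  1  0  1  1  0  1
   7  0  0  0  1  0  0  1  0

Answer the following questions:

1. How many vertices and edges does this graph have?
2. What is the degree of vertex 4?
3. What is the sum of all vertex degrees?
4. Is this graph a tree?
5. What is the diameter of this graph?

Count: 8 vertices, 8 edges.
Vertex 4 has neighbors [3, 6], degree = 2.
Handshaking lemma: 2 * 8 = 16.
A tree on 8 vertices has 7 edges. This graph has 8 edges (1 extra). Not a tree.
Diameter (longest shortest path) = 4.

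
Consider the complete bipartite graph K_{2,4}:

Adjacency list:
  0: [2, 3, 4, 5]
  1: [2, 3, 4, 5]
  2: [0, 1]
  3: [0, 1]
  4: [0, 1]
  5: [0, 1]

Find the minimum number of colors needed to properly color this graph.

K_{2,4} is bipartite: vertices split into two independent sets of size 2 and 4.
Color one set 0, the other 1. No adjacent vertices share a color.
Chromatic number = 2.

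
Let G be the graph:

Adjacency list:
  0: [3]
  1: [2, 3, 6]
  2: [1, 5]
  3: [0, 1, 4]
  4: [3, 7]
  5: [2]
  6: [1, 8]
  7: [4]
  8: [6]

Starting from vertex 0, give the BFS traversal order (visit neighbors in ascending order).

BFS from vertex 0 (neighbors processed in ascending order):
Visit order: 0, 3, 1, 4, 2, 6, 7, 5, 8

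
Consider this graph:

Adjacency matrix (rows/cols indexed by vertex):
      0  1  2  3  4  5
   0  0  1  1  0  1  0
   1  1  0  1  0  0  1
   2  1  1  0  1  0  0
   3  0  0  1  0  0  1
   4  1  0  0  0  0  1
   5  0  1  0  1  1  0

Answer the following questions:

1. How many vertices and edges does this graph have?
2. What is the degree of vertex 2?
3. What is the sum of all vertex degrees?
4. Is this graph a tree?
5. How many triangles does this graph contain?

Count: 6 vertices, 8 edges.
Vertex 2 has neighbors [0, 1, 3], degree = 3.
Handshaking lemma: 2 * 8 = 16.
A tree on 6 vertices has 5 edges. This graph has 8 edges (3 extra). Not a tree.
Number of triangles = 1.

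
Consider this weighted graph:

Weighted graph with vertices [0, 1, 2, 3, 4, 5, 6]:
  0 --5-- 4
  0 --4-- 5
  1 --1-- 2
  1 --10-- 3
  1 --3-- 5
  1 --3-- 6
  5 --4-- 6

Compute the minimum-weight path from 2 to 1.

Using Dijkstra's algorithm from vertex 2:
Shortest path: 2 -> 1
Total weight: 1 = 1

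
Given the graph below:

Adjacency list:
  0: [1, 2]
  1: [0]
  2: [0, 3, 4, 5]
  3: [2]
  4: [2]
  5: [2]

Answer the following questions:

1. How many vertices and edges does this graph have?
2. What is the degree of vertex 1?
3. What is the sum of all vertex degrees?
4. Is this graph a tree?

Count: 6 vertices, 5 edges.
Vertex 1 has neighbors [0], degree = 1.
Handshaking lemma: 2 * 5 = 10.
A graph is a tree iff it is connected and has exactly n-1 edges. This graph is connected (all 6 vertices in one component) and has 6-1 = 5 edges. It is a tree.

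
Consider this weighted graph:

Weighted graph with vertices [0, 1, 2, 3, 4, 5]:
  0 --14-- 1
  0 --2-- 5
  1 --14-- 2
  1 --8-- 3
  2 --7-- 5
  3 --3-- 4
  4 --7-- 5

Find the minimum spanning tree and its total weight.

Applying Kruskal's algorithm (sort edges by weight, add if no cycle):
  Add (0,5) w=2
  Add (3,4) w=3
  Add (2,5) w=7
  Add (4,5) w=7
  Add (1,3) w=8
  Skip (0,1) w=14 (creates cycle)
  Skip (1,2) w=14 (creates cycle)
MST weight = 27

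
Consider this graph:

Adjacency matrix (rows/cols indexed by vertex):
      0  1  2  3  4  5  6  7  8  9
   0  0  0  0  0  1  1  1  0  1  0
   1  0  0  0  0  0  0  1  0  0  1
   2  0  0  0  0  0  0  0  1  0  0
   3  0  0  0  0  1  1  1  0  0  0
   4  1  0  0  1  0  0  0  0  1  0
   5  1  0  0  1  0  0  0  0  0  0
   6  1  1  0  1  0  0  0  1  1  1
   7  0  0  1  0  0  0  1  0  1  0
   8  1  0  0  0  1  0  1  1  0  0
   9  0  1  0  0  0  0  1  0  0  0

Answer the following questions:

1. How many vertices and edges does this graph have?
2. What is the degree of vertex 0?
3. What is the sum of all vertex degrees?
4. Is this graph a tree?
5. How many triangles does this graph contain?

Count: 10 vertices, 15 edges.
Vertex 0 has neighbors [4, 5, 6, 8], degree = 4.
Handshaking lemma: 2 * 15 = 30.
A tree on 10 vertices has 9 edges. This graph has 15 edges (6 extra). Not a tree.
Number of triangles = 4.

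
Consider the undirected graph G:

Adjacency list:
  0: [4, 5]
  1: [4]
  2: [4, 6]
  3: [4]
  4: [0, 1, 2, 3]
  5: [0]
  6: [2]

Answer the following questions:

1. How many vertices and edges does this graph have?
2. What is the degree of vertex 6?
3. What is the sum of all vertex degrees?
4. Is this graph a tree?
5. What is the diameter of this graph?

Count: 7 vertices, 6 edges.
Vertex 6 has neighbors [2], degree = 1.
Handshaking lemma: 2 * 6 = 12.
A graph is a tree iff it is connected and has exactly n-1 edges. This graph is connected (all 7 vertices in one component) and has 7-1 = 6 edges. It is a tree.
Diameter (longest shortest path) = 4.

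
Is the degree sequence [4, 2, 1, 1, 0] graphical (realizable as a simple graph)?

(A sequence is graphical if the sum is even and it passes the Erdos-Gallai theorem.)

Sum of degrees = 8. Sum is even but fails Erdos-Gallai. The sequence is NOT graphical.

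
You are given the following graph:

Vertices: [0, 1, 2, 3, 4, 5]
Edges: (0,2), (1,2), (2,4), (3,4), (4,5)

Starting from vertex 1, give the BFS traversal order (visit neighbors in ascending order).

BFS from vertex 1 (neighbors processed in ascending order):
Visit order: 1, 2, 0, 4, 3, 5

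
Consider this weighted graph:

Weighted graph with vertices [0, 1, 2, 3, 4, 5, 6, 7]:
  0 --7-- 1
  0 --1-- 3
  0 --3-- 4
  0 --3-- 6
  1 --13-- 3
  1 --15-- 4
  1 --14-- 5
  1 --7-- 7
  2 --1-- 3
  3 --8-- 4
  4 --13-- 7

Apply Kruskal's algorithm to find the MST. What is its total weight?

Applying Kruskal's algorithm (sort edges by weight, add if no cycle):
  Add (0,3) w=1
  Add (2,3) w=1
  Add (0,6) w=3
  Add (0,4) w=3
  Add (0,1) w=7
  Add (1,7) w=7
  Skip (3,4) w=8 (creates cycle)
  Skip (1,3) w=13 (creates cycle)
  Skip (4,7) w=13 (creates cycle)
  Add (1,5) w=14
  Skip (1,4) w=15 (creates cycle)
MST weight = 36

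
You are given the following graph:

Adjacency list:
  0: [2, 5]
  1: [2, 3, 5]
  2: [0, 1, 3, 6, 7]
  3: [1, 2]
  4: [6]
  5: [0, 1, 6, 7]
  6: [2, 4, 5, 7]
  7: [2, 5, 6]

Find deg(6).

Vertex 6 has neighbors [2, 4, 5, 7], so deg(6) = 4.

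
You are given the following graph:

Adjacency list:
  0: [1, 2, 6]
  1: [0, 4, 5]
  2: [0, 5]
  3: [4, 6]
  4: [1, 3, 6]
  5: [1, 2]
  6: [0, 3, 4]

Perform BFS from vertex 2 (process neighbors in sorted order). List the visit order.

BFS from vertex 2 (neighbors processed in ascending order):
Visit order: 2, 0, 5, 1, 6, 4, 3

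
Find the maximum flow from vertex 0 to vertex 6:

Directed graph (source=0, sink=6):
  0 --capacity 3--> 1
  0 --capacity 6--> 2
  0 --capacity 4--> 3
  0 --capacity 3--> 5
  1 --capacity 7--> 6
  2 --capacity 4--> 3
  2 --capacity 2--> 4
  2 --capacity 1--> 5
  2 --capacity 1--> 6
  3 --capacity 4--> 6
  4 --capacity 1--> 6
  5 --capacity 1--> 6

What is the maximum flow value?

Computing max flow:
  Flow on (0->1): 3/3
  Flow on (0->2): 5/6
  Flow on (0->3): 2/4
  Flow on (1->6): 3/7
  Flow on (2->3): 2/4
  Flow on (2->4): 1/2
  Flow on (2->5): 1/1
  Flow on (2->6): 1/1
  Flow on (3->6): 4/4
  Flow on (4->6): 1/1
  Flow on (5->6): 1/1
Maximum flow = 10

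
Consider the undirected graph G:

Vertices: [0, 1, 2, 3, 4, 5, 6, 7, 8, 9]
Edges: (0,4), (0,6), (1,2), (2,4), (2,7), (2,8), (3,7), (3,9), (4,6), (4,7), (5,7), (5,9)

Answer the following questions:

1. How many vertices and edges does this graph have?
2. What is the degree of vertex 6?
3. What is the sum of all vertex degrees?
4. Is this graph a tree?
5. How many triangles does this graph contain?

Count: 10 vertices, 12 edges.
Vertex 6 has neighbors [0, 4], degree = 2.
Handshaking lemma: 2 * 12 = 24.
A tree on 10 vertices has 9 edges. This graph has 12 edges (3 extra). Not a tree.
Number of triangles = 2.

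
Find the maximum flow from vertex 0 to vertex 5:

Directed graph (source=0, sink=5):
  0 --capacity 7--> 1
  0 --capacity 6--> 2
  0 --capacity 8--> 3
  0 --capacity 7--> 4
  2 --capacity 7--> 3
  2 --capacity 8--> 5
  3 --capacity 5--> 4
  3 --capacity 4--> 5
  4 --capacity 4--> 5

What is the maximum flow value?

Computing max flow:
  Flow on (0->2): 6/6
  Flow on (0->3): 4/8
  Flow on (0->4): 4/7
  Flow on (2->5): 6/8
  Flow on (3->5): 4/4
  Flow on (4->5): 4/4
Maximum flow = 14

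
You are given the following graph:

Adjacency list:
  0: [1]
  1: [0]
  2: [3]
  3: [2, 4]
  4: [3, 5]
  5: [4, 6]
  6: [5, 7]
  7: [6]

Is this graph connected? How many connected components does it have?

Checking connectivity: the graph has 2 connected component(s).
Components: [[0, 1], [2, 3, 4, 5, 6, 7]]. The graph is NOT connected.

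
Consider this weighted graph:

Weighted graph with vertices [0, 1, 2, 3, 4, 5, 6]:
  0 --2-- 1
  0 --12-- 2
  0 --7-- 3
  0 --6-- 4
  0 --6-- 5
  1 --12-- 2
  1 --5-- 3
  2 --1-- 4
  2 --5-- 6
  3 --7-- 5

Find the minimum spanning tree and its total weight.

Applying Kruskal's algorithm (sort edges by weight, add if no cycle):
  Add (2,4) w=1
  Add (0,1) w=2
  Add (1,3) w=5
  Add (2,6) w=5
  Add (0,5) w=6
  Add (0,4) w=6
  Skip (0,3) w=7 (creates cycle)
  Skip (3,5) w=7 (creates cycle)
  Skip (0,2) w=12 (creates cycle)
  Skip (1,2) w=12 (creates cycle)
MST weight = 25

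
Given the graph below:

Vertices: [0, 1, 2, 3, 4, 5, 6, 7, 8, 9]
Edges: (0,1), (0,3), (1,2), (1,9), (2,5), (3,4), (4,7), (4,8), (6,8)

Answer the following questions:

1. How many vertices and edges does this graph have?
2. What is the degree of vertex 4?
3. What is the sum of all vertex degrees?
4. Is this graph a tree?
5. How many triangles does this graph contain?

Count: 10 vertices, 9 edges.
Vertex 4 has neighbors [3, 7, 8], degree = 3.
Handshaking lemma: 2 * 9 = 18.
A graph is a tree iff it is connected and has exactly n-1 edges. This graph is connected (all 10 vertices in one component) and has 10-1 = 9 edges. It is a tree.
Number of triangles = 0.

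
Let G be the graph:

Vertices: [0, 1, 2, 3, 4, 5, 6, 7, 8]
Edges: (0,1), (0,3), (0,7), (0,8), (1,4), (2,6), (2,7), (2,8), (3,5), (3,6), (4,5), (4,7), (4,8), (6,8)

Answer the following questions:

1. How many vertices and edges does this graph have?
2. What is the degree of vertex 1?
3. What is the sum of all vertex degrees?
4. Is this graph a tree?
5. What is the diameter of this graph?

Count: 9 vertices, 14 edges.
Vertex 1 has neighbors [0, 4], degree = 2.
Handshaking lemma: 2 * 14 = 28.
A tree on 9 vertices has 8 edges. This graph has 14 edges (6 extra). Not a tree.
Diameter (longest shortest path) = 3.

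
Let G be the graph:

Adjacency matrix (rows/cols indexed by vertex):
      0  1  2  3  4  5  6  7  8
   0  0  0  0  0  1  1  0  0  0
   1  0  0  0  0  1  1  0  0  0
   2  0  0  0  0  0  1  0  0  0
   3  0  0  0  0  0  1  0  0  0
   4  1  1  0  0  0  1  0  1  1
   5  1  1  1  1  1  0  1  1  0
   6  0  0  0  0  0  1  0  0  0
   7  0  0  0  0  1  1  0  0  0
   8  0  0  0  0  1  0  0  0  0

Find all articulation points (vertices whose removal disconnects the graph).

An articulation point is a vertex whose removal disconnects the graph.
Articulation points: [4, 5]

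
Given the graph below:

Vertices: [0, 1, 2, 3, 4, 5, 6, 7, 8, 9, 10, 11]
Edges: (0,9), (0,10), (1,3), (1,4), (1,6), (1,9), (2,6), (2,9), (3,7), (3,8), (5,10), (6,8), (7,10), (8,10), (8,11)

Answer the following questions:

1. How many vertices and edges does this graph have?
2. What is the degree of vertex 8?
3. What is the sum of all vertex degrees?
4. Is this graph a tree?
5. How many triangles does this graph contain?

Count: 12 vertices, 15 edges.
Vertex 8 has neighbors [3, 6, 10, 11], degree = 4.
Handshaking lemma: 2 * 15 = 30.
A tree on 12 vertices has 11 edges. This graph has 15 edges (4 extra). Not a tree.
Number of triangles = 0.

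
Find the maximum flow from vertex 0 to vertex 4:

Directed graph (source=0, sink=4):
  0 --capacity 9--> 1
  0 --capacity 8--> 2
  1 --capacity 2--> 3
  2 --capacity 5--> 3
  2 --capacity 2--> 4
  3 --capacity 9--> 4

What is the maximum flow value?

Computing max flow:
  Flow on (0->1): 2/9
  Flow on (0->2): 7/8
  Flow on (1->3): 2/2
  Flow on (2->3): 5/5
  Flow on (2->4): 2/2
  Flow on (3->4): 7/9
Maximum flow = 9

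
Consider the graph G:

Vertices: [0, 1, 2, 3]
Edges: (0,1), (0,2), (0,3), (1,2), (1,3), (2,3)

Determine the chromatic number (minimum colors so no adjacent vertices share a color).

The graph has a maximum clique of size 4 (lower bound on chromatic number).
A valid 4-coloring: {0: 0, 1: 1, 2: 2, 3: 3}.
Chromatic number = 4.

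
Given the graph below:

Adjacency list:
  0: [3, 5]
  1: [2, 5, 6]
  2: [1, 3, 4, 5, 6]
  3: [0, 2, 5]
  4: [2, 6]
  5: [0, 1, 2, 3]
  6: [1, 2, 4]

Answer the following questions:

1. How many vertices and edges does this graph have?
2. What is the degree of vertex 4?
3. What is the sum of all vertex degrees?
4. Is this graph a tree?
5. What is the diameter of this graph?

Count: 7 vertices, 11 edges.
Vertex 4 has neighbors [2, 6], degree = 2.
Handshaking lemma: 2 * 11 = 22.
A tree on 7 vertices has 6 edges. This graph has 11 edges (5 extra). Not a tree.
Diameter (longest shortest path) = 3.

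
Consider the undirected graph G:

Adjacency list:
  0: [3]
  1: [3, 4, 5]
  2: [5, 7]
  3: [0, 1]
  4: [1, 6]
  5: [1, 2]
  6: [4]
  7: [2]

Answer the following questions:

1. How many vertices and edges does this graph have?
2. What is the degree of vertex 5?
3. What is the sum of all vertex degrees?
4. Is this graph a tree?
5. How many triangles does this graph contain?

Count: 8 vertices, 7 edges.
Vertex 5 has neighbors [1, 2], degree = 2.
Handshaking lemma: 2 * 7 = 14.
A graph is a tree iff it is connected and has exactly n-1 edges. This graph is connected (all 8 vertices in one component) and has 8-1 = 7 edges. It is a tree.
Number of triangles = 0.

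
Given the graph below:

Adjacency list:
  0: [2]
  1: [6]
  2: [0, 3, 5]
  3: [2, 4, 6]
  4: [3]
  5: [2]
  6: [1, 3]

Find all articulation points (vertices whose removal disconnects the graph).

An articulation point is a vertex whose removal disconnects the graph.
Articulation points: [2, 3, 6]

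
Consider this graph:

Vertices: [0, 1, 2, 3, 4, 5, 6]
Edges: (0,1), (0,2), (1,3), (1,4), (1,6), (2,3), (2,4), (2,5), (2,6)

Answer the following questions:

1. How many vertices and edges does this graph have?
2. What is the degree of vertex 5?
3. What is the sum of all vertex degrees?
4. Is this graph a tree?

Count: 7 vertices, 9 edges.
Vertex 5 has neighbors [2], degree = 1.
Handshaking lemma: 2 * 9 = 18.
A tree on 7 vertices has 6 edges. This graph has 9 edges (3 extra). Not a tree.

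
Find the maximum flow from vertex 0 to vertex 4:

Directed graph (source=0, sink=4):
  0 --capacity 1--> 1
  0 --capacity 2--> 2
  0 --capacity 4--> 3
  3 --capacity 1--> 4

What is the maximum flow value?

Computing max flow:
  Flow on (0->3): 1/4
  Flow on (3->4): 1/1
Maximum flow = 1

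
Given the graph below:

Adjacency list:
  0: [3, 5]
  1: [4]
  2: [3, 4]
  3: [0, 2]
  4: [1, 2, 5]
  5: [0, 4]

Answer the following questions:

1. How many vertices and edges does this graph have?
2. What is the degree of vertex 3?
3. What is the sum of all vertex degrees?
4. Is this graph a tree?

Count: 6 vertices, 6 edges.
Vertex 3 has neighbors [0, 2], degree = 2.
Handshaking lemma: 2 * 6 = 12.
A tree on 6 vertices has 5 edges. This graph has 6 edges (1 extra). Not a tree.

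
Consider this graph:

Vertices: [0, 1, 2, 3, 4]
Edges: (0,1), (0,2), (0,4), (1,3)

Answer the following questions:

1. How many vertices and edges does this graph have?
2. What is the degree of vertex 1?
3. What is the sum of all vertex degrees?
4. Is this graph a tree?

Count: 5 vertices, 4 edges.
Vertex 1 has neighbors [0, 3], degree = 2.
Handshaking lemma: 2 * 4 = 8.
A graph is a tree iff it is connected and has exactly n-1 edges. This graph is connected (all 5 vertices in one component) and has 5-1 = 4 edges. It is a tree.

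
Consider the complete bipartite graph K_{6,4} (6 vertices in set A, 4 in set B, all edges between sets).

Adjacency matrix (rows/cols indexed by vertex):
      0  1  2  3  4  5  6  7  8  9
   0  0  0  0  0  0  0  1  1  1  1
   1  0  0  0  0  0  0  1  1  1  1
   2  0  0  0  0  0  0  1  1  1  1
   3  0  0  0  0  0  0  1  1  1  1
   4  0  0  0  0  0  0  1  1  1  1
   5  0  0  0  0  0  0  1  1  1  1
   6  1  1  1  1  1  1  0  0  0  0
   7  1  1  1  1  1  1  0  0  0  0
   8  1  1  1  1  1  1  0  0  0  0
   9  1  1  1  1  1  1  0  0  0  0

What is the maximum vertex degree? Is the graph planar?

Set-A vertices have degree 4; set-B vertices have degree 6. Maximum degree = max(6,4) = 6.
K_{6,4} contains K_{3,3} as a subgraph (since both sides have >= 3 vertices); by Kuratowski's theorem it is not planar.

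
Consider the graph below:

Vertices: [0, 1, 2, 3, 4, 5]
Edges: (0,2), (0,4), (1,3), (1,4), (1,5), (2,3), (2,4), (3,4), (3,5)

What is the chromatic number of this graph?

The graph has a maximum clique of size 3 (lower bound on chromatic number).
A valid 3-coloring: {0: 0, 1: 2, 2: 2, 3: 0, 4: 1, 5: 1}.
Chromatic number = 3.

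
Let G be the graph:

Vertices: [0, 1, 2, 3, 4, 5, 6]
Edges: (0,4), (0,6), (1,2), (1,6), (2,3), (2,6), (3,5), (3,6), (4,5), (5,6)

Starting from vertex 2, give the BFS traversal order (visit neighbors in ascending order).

BFS from vertex 2 (neighbors processed in ascending order):
Visit order: 2, 1, 3, 6, 5, 0, 4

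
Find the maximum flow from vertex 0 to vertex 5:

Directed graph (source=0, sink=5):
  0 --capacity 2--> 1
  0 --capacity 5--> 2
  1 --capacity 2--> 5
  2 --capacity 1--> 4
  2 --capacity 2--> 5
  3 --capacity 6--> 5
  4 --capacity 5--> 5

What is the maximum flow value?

Computing max flow:
  Flow on (0->1): 2/2
  Flow on (0->2): 3/5
  Flow on (1->5): 2/2
  Flow on (2->4): 1/1
  Flow on (2->5): 2/2
  Flow on (4->5): 1/5
Maximum flow = 5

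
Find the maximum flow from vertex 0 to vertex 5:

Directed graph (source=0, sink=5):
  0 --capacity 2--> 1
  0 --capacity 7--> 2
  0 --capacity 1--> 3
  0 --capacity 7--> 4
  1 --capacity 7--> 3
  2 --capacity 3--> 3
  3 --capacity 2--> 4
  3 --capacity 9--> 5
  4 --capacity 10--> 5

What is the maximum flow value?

Computing max flow:
  Flow on (0->1): 2/2
  Flow on (0->2): 3/7
  Flow on (0->3): 1/1
  Flow on (0->4): 7/7
  Flow on (1->3): 2/7
  Flow on (2->3): 3/3
  Flow on (3->5): 6/9
  Flow on (4->5): 7/10
Maximum flow = 13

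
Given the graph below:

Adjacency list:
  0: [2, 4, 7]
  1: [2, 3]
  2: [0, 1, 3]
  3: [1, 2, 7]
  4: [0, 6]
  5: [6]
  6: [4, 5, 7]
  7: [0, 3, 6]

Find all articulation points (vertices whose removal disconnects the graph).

An articulation point is a vertex whose removal disconnects the graph.
Articulation points: [6]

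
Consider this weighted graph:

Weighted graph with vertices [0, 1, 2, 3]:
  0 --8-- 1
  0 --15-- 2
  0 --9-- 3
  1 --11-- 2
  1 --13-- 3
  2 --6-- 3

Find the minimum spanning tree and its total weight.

Applying Kruskal's algorithm (sort edges by weight, add if no cycle):
  Add (2,3) w=6
  Add (0,1) w=8
  Add (0,3) w=9
  Skip (1,2) w=11 (creates cycle)
  Skip (1,3) w=13 (creates cycle)
  Skip (0,2) w=15 (creates cycle)
MST weight = 23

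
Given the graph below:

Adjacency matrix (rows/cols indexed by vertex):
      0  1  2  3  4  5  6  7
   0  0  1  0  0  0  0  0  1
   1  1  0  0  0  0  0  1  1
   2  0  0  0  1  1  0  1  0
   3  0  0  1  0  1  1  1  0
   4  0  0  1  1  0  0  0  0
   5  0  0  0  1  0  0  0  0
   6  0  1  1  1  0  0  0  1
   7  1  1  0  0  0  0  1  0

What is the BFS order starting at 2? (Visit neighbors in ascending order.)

BFS from vertex 2 (neighbors processed in ascending order):
Visit order: 2, 3, 4, 6, 5, 1, 7, 0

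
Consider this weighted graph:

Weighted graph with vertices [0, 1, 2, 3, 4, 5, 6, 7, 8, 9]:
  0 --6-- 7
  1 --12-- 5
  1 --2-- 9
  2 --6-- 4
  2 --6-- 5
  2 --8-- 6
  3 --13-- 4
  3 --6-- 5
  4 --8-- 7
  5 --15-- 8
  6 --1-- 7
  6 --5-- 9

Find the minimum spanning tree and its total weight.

Applying Kruskal's algorithm (sort edges by weight, add if no cycle):
  Add (6,7) w=1
  Add (1,9) w=2
  Add (6,9) w=5
  Add (0,7) w=6
  Add (2,5) w=6
  Add (2,4) w=6
  Add (3,5) w=6
  Add (2,6) w=8
  Skip (4,7) w=8 (creates cycle)
  Skip (1,5) w=12 (creates cycle)
  Skip (3,4) w=13 (creates cycle)
  Add (5,8) w=15
MST weight = 55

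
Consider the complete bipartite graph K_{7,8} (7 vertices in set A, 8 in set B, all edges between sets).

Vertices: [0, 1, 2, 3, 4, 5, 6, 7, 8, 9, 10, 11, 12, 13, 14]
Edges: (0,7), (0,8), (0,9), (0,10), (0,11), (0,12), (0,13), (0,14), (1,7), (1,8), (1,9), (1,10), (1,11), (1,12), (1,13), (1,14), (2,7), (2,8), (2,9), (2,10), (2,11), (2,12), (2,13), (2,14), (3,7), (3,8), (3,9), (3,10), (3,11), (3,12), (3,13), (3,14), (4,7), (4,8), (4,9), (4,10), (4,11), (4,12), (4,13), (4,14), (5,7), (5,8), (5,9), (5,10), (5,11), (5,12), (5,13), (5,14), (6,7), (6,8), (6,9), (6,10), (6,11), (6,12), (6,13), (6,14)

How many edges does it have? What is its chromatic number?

K_{7,8} has 7 * 8 = 56 edges.
Bipartite graphs have chromatic number 2 (color each partition differently).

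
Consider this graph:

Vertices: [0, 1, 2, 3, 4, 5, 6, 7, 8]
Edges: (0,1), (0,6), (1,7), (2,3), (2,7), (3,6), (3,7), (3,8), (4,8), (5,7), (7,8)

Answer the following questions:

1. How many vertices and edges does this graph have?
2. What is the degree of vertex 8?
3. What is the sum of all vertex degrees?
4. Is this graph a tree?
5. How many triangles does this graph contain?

Count: 9 vertices, 11 edges.
Vertex 8 has neighbors [3, 4, 7], degree = 3.
Handshaking lemma: 2 * 11 = 22.
A tree on 9 vertices has 8 edges. This graph has 11 edges (3 extra). Not a tree.
Number of triangles = 2.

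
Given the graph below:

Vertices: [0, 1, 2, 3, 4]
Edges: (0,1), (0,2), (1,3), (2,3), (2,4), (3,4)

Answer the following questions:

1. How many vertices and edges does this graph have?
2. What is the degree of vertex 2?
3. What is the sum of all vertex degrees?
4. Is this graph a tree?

Count: 5 vertices, 6 edges.
Vertex 2 has neighbors [0, 3, 4], degree = 3.
Handshaking lemma: 2 * 6 = 12.
A tree on 5 vertices has 4 edges. This graph has 6 edges (2 extra). Not a tree.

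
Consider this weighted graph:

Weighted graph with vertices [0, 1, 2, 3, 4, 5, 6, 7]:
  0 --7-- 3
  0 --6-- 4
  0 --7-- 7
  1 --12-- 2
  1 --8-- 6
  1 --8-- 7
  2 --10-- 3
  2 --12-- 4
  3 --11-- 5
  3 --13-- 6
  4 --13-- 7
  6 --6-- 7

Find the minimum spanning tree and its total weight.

Applying Kruskal's algorithm (sort edges by weight, add if no cycle):
  Add (0,4) w=6
  Add (6,7) w=6
  Add (0,3) w=7
  Add (0,7) w=7
  Add (1,6) w=8
  Skip (1,7) w=8 (creates cycle)
  Add (2,3) w=10
  Add (3,5) w=11
  Skip (1,2) w=12 (creates cycle)
  Skip (2,4) w=12 (creates cycle)
  Skip (3,6) w=13 (creates cycle)
  Skip (4,7) w=13 (creates cycle)
MST weight = 55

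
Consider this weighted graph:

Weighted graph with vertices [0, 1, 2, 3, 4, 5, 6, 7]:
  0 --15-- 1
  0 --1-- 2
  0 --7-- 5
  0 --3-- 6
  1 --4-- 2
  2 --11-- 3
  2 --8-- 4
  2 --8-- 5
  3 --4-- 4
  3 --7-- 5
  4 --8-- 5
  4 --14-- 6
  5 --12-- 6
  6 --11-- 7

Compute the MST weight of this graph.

Applying Kruskal's algorithm (sort edges by weight, add if no cycle):
  Add (0,2) w=1
  Add (0,6) w=3
  Add (1,2) w=4
  Add (3,4) w=4
  Add (0,5) w=7
  Add (3,5) w=7
  Skip (2,4) w=8 (creates cycle)
  Skip (2,5) w=8 (creates cycle)
  Skip (4,5) w=8 (creates cycle)
  Skip (2,3) w=11 (creates cycle)
  Add (6,7) w=11
  Skip (5,6) w=12 (creates cycle)
  Skip (4,6) w=14 (creates cycle)
  Skip (0,1) w=15 (creates cycle)
MST weight = 37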